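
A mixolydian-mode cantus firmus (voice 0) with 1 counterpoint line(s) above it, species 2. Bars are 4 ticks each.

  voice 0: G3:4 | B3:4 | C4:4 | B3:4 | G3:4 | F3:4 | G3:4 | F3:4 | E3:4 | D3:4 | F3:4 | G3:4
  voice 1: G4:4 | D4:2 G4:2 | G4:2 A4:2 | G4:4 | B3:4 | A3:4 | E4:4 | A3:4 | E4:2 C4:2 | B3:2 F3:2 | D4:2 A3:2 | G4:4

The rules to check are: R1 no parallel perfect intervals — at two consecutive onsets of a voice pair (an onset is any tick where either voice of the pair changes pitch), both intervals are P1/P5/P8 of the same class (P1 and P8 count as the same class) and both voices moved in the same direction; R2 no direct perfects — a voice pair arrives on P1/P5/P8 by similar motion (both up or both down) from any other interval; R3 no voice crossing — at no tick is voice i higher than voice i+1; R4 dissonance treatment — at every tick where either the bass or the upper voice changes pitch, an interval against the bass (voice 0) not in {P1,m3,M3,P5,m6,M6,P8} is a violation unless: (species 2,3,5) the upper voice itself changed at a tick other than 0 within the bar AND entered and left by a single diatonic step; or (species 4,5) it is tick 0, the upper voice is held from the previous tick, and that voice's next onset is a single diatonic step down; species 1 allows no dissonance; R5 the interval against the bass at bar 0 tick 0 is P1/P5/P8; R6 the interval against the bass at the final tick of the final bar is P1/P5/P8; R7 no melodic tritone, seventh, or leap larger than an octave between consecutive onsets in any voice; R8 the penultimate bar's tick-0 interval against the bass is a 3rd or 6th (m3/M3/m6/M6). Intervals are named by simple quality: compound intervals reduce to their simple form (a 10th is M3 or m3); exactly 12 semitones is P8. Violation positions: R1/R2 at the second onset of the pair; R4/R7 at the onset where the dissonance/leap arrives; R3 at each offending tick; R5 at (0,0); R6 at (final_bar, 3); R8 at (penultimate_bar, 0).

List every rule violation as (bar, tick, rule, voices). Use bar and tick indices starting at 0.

bar 0: v0=G3 v1=G4 downbeat P8
bar 1: v0=B3 v1=D4 downbeat m3
bar 2: v0=C4 v1=G4 downbeat P5
bar 3: v0=B3 v1=G4 downbeat m6
bar 4: v0=G3 v1=B3 downbeat M3
bar 5: v0=F3 v1=A3 downbeat M3
bar 6: v0=G3 v1=E4 downbeat M6
bar 7: v0=F3 v1=A3 downbeat M3
bar 8: v0=E3 v1=E4 downbeat P8
bar 9: v0=D3 v1=B3 downbeat M6
bar 10: v0=F3 v1=D4 downbeat M6
bar 11: v0=G3 v1=G4 downbeat P8
  -> R7 @ bar 9 tick 2 v(1,): B3->F3 leap 6st
  -> R2 @ bar 11 tick 0 v(0, 1): F3/A3 M3 -> G3/G4 P8 similar
  -> R7 @ bar 11 tick 0 v(1,): A3->G4 leap 10st

(9, 2, R7, (1,))
(11, 0, R2, (0, 1))
(11, 0, R7, (1,))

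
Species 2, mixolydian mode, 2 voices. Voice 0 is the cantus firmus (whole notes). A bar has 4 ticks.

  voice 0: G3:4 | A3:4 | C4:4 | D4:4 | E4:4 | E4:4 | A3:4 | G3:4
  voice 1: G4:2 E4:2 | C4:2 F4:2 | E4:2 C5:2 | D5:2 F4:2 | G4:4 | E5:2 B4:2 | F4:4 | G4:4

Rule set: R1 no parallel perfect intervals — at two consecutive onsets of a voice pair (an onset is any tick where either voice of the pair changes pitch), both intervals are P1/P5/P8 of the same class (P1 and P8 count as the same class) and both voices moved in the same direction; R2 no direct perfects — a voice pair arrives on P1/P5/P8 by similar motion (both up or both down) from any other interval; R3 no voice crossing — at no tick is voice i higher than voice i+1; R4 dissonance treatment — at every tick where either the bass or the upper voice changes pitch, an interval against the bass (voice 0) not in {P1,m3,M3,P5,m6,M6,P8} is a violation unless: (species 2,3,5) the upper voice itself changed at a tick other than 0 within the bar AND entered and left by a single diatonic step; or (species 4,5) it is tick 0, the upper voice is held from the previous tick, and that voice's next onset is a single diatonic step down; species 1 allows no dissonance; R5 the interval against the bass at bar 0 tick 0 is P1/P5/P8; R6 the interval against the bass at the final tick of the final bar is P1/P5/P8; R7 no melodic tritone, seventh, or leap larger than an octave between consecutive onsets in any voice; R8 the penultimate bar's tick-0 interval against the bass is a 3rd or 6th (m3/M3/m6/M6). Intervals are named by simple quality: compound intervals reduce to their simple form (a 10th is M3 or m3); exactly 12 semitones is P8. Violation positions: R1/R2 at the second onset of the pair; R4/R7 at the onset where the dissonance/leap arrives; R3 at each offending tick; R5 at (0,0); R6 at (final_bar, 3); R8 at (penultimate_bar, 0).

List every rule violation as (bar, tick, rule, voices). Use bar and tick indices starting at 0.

bar 0: v0=G3 v1=G4 downbeat P8
bar 1: v0=A3 v1=C4 downbeat m3
bar 2: v0=C4 v1=E4 downbeat M3
bar 3: v0=D4 v1=D5 downbeat P8
bar 4: v0=E4 v1=G4 downbeat m3
bar 5: v0=E4 v1=E5 downbeat P8
bar 6: v0=A3 v1=F4 downbeat m6
bar 7: v0=G3 v1=G4 downbeat P8
  -> R1 @ bar 3 tick 0 v(0, 1): C4/C5 P8 -> D4/D5 P8 similar
  -> R7 @ bar 6 tick 0 v(1,): B4->F4 leap 6st

(3, 0, R1, (0, 1))
(6, 0, R7, (1,))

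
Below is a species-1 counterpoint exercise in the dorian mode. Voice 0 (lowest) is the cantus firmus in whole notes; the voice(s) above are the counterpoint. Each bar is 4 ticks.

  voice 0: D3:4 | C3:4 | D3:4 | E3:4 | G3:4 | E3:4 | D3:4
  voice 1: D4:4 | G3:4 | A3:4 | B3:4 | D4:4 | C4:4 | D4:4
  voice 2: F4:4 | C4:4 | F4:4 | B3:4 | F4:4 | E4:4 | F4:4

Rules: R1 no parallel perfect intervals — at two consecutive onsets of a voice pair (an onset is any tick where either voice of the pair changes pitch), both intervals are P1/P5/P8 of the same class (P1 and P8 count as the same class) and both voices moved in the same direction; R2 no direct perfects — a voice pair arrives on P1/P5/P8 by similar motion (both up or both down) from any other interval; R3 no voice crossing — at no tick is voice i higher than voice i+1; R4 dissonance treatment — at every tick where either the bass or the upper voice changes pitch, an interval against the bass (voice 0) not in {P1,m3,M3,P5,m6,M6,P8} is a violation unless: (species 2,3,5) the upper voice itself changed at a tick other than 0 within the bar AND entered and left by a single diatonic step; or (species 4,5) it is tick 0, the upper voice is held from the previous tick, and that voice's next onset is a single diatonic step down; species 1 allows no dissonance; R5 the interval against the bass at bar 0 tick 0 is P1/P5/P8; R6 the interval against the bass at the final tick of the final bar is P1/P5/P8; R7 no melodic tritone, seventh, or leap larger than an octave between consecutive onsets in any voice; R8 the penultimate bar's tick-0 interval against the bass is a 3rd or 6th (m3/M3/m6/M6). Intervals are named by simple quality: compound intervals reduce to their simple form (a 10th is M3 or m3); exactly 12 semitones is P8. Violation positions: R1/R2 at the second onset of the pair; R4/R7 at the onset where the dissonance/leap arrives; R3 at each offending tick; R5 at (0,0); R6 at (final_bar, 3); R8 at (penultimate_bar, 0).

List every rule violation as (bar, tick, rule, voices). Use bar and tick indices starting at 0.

bar 0: v0=D3 v1=D4 v2=F4 downbeat m3
bar 1: v0=C3 v1=G3 v2=C4 downbeat P8
bar 2: v0=D3 v1=A3 v2=F4 downbeat m3
bar 3: v0=E3 v1=B3 v2=B3 downbeat P5
bar 4: v0=G3 v1=D4 v2=F4 downbeat m7
bar 5: v0=E3 v1=C4 v2=E4 downbeat P8
bar 6: v0=D3 v1=D4 v2=F4 downbeat m3
  -> R5 @ bar 0 tick 0 v(0, 2): opens on m3
  -> R2 @ bar 1 tick 0 v(0, 1): D3/D4 P8 -> C3/G3 P5 similar
  -> R2 @ bar 1 tick 0 v(0, 2): D3/F4 m3 -> C3/C4 P8 similar
  -> R1 @ bar 2 tick 0 v(0, 1): C3/G3 P5 -> D3/A3 P5 similar
  -> R1 @ bar 3 tick 0 v(0, 1): D3/A3 P5 -> E3/B3 P5 similar
  -> R7 @ bar 3 tick 0 v(2,): F4->B3 leap 6st
  -> R1 @ bar 4 tick 0 v(0, 1): E3/B3 P5 -> G3/D4 P5 similar
  -> R4 @ bar 4 tick 0 v(0, 2): G3/F4 m7 untreated
  -> R7 @ bar 4 tick 0 v(2,): B3->F4 leap 6st
  -> R2 @ bar 5 tick 0 v(0, 2): G3/F4 m7 -> E3/E4 P8 similar
  -> R8 @ bar 5 tick 0 v(0, 2): penult P8 not 3rd/6th
  -> R6 @ bar 6 tick 3 v(0, 2): closes on m3

(0, 0, R5, (0, 2))
(1, 0, R2, (0, 1))
(1, 0, R2, (0, 2))
(2, 0, R1, (0, 1))
(3, 0, R1, (0, 1))
(3, 0, R7, (2,))
(4, 0, R1, (0, 1))
(4, 0, R4, (0, 2))
(4, 0, R7, (2,))
(5, 0, R2, (0, 2))
(5, 0, R8, (0, 2))
(6, 3, R6, (0, 2))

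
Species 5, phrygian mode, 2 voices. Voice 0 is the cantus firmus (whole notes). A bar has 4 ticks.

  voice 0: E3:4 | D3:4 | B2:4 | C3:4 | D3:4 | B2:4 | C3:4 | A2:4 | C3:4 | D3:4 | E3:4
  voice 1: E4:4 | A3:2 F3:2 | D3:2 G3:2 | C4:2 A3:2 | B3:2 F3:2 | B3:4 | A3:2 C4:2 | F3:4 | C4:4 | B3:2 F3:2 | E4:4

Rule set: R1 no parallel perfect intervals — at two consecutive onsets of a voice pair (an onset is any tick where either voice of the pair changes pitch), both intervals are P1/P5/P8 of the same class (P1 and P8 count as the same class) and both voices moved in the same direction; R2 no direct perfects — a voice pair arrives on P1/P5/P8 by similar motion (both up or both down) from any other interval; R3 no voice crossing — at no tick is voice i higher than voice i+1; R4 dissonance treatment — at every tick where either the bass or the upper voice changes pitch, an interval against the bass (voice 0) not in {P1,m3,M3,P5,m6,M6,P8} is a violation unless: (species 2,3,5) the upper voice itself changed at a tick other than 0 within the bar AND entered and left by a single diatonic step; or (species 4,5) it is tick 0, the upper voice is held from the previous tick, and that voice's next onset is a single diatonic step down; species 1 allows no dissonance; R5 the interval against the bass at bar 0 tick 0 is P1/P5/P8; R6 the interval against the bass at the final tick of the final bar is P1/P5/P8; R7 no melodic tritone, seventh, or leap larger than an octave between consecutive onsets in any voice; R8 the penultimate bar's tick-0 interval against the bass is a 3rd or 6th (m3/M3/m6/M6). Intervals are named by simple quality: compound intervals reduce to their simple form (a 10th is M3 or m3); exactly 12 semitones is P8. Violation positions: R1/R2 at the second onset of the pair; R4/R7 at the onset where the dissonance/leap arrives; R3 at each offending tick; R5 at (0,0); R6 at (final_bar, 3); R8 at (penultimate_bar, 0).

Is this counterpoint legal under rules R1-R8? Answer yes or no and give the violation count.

No (8 violations)

bar 0: v0=E3 v1=E4 (P8)
bar 1: v0=D3 v1=A3 (P5)
bar 2: v0=B2 v1=D3 (m3)
bar 3: v0=C3 v1=C4 (P8)
bar 4: v0=D3 v1=B3 (M6)
bar 5: v0=B2 v1=B3 (P8)
bar 6: v0=C3 v1=A3 (M6)
bar 7: v0=A2 v1=F3 (m6)
bar 8: v0=C3 v1=C4 (P8)
bar 9: v0=D3 v1=B3 (M6)
bar 10: v0=E3 v1=E4 (P8)
  R2 @ bar1.0: E3/E4 P8 -> D3/A3 P5 similar
  R2 @ bar3.0: B2/G3 m6 -> C3/C4 P8 similar
  R7 @ bar4.2: B3->F3 leap 6st
  R7 @ bar5.0: F3->B3 leap 6st
  R2 @ bar8.0: A2/F3 m6 -> C3/C4 P8 similar
  R7 @ bar9.2: B3->F3 leap 6st
  R2 @ bar10.0: D3/F3 m3 -> E3/E4 P8 similar
  R7 @ bar10.0: F3->E4 leap 11st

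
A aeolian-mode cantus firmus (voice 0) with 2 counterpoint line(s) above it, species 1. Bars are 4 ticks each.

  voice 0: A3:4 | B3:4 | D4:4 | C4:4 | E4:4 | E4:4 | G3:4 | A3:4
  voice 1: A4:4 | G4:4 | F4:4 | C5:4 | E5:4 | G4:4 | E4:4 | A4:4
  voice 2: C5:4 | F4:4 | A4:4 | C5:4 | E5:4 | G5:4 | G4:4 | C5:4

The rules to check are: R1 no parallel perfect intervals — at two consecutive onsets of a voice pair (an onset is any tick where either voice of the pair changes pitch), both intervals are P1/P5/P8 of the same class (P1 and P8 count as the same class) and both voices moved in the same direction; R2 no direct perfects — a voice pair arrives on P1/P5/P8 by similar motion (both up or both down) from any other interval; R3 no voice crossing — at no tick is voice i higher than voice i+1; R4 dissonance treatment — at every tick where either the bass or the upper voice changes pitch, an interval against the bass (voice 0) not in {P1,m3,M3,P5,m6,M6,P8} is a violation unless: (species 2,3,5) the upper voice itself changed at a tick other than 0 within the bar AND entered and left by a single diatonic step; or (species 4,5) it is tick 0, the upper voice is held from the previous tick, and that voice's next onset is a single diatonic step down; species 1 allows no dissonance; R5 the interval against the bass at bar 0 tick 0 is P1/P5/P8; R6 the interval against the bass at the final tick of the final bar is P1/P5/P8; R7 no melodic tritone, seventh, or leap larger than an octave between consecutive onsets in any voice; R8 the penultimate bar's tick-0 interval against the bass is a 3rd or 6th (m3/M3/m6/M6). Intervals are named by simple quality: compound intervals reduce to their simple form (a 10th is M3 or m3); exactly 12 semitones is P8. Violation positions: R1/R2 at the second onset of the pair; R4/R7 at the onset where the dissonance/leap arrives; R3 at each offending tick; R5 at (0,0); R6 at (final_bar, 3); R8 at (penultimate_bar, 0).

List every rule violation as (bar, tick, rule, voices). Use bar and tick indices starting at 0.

bar 0: v0=A3 v1=A4 v2=C5 downbeat m3
bar 1: v0=B3 v1=G4 v2=F4 downbeat TT
bar 2: v0=D4 v1=F4 v2=A4 downbeat P5
bar 3: v0=C4 v1=C5 v2=C5 downbeat P8
bar 4: v0=E4 v1=E5 v2=E5 downbeat P8
bar 5: v0=E4 v1=G4 v2=G5 downbeat m3
bar 6: v0=G3 v1=E4 v2=G4 downbeat P8
bar 7: v0=A3 v1=A4 v2=C5 downbeat m3
  -> R5 @ bar 0 tick 0 v(0, 2): opens on m3
  -> R3 @ bar 1 tick 0 v(1, 2): G4 above F4
  -> R4 @ bar 1 tick 0 v(0, 2): B3/F4 TT untreated
  -> R3 @ bar 1 tick 1 v(1, 2): G4 above F4
  -> R3 @ bar 1 tick 2 v(1, 2): G4 above F4
  -> R3 @ bar 1 tick 3 v(1, 2): G4 above F4
  -> R2 @ bar 2 tick 0 v(0, 2): B3/F4 TT -> D4/A4 P5 similar
  -> R2 @ bar 3 tick 0 v(1, 2): F4/A4 M3 -> C5/C5 P1 similar
  -> R1 @ bar 4 tick 0 v(0, 1): C4/C5 P8 -> E4/E5 P8 similar
  -> R1 @ bar 4 tick 0 v(0, 2): C4/C5 P8 -> E4/E5 P8 similar
  -> R1 @ bar 4 tick 0 v(1, 2): C5/C5 P1 -> E5/E5 P1 similar
  -> R2 @ bar 6 tick 0 v(0, 2): E4/G5 m3 -> G3/G4 P8 similar
  -> R8 @ bar 6 tick 0 v(0, 2): penult P8 not 3rd/6th
  -> R2 @ bar 7 tick 0 v(0, 1): G3/E4 M6 -> A3/A4 P8 similar
  -> R6 @ bar 7 tick 3 v(0, 2): closes on m3

(0, 0, R5, (0, 2))
(1, 0, R3, (1, 2))
(1, 0, R4, (0, 2))
(1, 1, R3, (1, 2))
(1, 2, R3, (1, 2))
(1, 3, R3, (1, 2))
(2, 0, R2, (0, 2))
(3, 0, R2, (1, 2))
(4, 0, R1, (0, 1))
(4, 0, R1, (0, 2))
(4, 0, R1, (1, 2))
(6, 0, R2, (0, 2))
(6, 0, R8, (0, 2))
(7, 0, R2, (0, 1))
(7, 3, R6, (0, 2))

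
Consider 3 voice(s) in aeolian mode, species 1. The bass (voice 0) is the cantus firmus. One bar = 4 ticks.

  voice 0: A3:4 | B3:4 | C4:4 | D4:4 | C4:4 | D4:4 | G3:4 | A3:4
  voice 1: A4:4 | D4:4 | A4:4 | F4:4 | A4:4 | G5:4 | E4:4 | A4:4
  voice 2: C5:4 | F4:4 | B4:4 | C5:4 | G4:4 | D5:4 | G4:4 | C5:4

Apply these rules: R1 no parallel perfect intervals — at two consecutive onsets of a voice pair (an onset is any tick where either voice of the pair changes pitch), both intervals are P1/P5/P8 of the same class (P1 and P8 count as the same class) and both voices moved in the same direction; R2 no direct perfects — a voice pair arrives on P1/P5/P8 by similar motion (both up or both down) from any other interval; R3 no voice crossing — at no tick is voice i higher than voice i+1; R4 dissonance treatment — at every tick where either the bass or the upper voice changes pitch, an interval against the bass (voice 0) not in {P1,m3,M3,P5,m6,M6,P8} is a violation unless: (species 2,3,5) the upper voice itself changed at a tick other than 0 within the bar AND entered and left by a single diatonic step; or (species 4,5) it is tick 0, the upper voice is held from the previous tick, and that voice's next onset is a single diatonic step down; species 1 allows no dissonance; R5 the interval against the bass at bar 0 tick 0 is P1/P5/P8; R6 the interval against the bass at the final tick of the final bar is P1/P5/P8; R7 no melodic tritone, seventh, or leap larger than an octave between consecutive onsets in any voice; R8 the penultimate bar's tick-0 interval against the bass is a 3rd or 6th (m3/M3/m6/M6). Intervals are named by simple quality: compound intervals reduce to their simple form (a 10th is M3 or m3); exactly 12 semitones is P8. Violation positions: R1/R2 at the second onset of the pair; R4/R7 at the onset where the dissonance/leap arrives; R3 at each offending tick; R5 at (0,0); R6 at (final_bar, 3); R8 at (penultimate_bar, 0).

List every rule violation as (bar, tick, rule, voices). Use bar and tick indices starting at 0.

bar 0: v0=A3 v1=A4 v2=C5 downbeat m3
bar 1: v0=B3 v1=D4 v2=F4 downbeat TT
bar 2: v0=C4 v1=A4 v2=B4 downbeat M7
bar 3: v0=D4 v1=F4 v2=C5 downbeat m7
bar 4: v0=C4 v1=A4 v2=G4 downbeat P5
bar 5: v0=D4 v1=G5 v2=D5 downbeat P8
bar 6: v0=G3 v1=E4 v2=G4 downbeat P8
bar 7: v0=A3 v1=A4 v2=C5 downbeat m3
  -> R5 @ bar 0 tick 0 v(0, 2): opens on m3
  -> R4 @ bar 1 tick 0 v(0, 2): B3/F4 TT untreated
  -> R4 @ bar 2 tick 0 v(0, 2): C4/B4 M7 untreated
  -> R7 @ bar 2 tick 0 v(2,): F4->B4 leap 6st
  -> R4 @ bar 3 tick 0 v(0, 2): D4/C5 m7 untreated
  -> R2 @ bar 4 tick 0 v(0, 2): D4/C5 m7 -> C4/G4 P5 similar
  -> R3 @ bar 4 tick 0 v(1, 2): A4 above G4
  -> R3 @ bar 4 tick 1 v(1, 2): A4 above G4
  -> R3 @ bar 4 tick 2 v(1, 2): A4 above G4
  -> R3 @ bar 4 tick 3 v(1, 2): A4 above G4
  -> R2 @ bar 5 tick 0 v(0, 2): C4/G4 P5 -> D4/D5 P8 similar
  -> R3 @ bar 5 tick 0 v(1, 2): G5 above D5
  -> R4 @ bar 5 tick 0 v(0, 1): D4/G5 P4 untreated
  -> R7 @ bar 5 tick 0 v(1,): A4->G5 leap 10st
  -> R3 @ bar 5 tick 1 v(1, 2): G5 above D5
  -> R3 @ bar 5 tick 2 v(1, 2): G5 above D5
  -> R3 @ bar 5 tick 3 v(1, 2): G5 above D5
  -> R1 @ bar 6 tick 0 v(0, 2): D4/D5 P8 -> G3/G4 P8 similar
  -> R7 @ bar 6 tick 0 v(1,): G5->E4 leap 15st
  -> R8 @ bar 6 tick 0 v(0, 2): penult P8 not 3rd/6th
  -> R2 @ bar 7 tick 0 v(0, 1): G3/E4 M6 -> A3/A4 P8 similar
  -> R6 @ bar 7 tick 3 v(0, 2): closes on m3

(0, 0, R5, (0, 2))
(1, 0, R4, (0, 2))
(2, 0, R4, (0, 2))
(2, 0, R7, (2,))
(3, 0, R4, (0, 2))
(4, 0, R2, (0, 2))
(4, 0, R3, (1, 2))
(4, 1, R3, (1, 2))
(4, 2, R3, (1, 2))
(4, 3, R3, (1, 2))
(5, 0, R2, (0, 2))
(5, 0, R3, (1, 2))
(5, 0, R4, (0, 1))
(5, 0, R7, (1,))
(5, 1, R3, (1, 2))
(5, 2, R3, (1, 2))
(5, 3, R3, (1, 2))
(6, 0, R1, (0, 2))
(6, 0, R7, (1,))
(6, 0, R8, (0, 2))
(7, 0, R2, (0, 1))
(7, 3, R6, (0, 2))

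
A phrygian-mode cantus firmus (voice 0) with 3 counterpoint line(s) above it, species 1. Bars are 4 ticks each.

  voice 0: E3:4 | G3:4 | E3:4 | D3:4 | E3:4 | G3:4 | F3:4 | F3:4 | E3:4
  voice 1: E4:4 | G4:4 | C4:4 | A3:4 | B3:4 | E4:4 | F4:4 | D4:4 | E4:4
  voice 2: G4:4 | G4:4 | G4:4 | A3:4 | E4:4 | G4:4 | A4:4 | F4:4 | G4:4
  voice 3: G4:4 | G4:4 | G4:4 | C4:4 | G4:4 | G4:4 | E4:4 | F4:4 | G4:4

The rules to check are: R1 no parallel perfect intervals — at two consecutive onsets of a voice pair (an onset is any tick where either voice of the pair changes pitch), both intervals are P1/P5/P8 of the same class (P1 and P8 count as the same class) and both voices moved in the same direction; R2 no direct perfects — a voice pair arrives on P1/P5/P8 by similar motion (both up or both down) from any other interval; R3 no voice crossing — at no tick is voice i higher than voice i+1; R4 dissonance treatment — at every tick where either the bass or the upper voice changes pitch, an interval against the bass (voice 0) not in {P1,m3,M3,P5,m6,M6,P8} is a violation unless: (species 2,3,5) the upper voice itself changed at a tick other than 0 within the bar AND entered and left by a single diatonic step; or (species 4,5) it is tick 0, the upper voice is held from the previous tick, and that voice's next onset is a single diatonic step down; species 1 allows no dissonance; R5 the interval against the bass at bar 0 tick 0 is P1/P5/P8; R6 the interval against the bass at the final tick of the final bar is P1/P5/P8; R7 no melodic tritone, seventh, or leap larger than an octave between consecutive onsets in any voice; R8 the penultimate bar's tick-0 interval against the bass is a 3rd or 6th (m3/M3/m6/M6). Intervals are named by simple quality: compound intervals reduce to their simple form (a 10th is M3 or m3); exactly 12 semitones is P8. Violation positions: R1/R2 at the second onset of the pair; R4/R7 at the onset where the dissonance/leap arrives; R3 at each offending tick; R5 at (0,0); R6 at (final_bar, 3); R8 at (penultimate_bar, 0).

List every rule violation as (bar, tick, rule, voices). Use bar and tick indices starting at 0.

bar 0: v0=E3 v1=E4 v2=G4 v3=G4 downbeat m3
bar 1: v0=G3 v1=G4 v2=G4 v3=G4 downbeat P8
bar 2: v0=E3 v1=C4 v2=G4 v3=G4 downbeat m3
bar 3: v0=D3 v1=A3 v2=A3 v3=C4 downbeat m7
bar 4: v0=E3 v1=B3 v2=E4 v3=G4 downbeat m3
bar 5: v0=G3 v1=E4 v2=G4 v3=G4 downbeat P8
bar 6: v0=F3 v1=F4 v2=A4 v3=E4 downbeat M7
bar 7: v0=F3 v1=D4 v2=F4 v3=F4 downbeat P8
bar 8: v0=E3 v1=E4 v2=G4 v3=G4 downbeat m3
  -> R5 @ bar 0 tick 0 v(0, 2): opens on m3
  -> R5 @ bar 0 tick 0 v(0, 3): opens on m3
  -> R1 @ bar 1 tick 0 v(0, 1): E3/E4 P8 -> G3/G4 P8 similar
  -> R2 @ bar 3 tick 0 v(0, 1): E3/C4 m6 -> D3/A3 P5 similar
  -> R2 @ bar 3 tick 0 v(0, 2): E3/G4 m3 -> D3/A3 P5 similar
  -> R2 @ bar 3 tick 0 v(1, 2): C4/G4 P5 -> A3/A3 P1 similar
  -> R4 @ bar 3 tick 0 v(0, 3): D3/C4 m7 untreated
  -> R7 @ bar 3 tick 0 v(2,): G4->A3 leap 10st
  -> R1 @ bar 4 tick 0 v(0, 1): D3/A3 P5 -> E3/B3 P5 similar
  -> R2 @ bar 4 tick 0 v(0, 2): D3/A3 P5 -> E3/E4 P8 similar
  -> R1 @ bar 5 tick 0 v(0, 2): E3/E4 P8 -> G3/G4 P8 similar
  -> R3 @ bar 6 tick 0 v(2, 3): A4 above E4
  -> R4 @ bar 6 tick 0 v(0, 3): F3/E4 M7 untreated
  -> R3 @ bar 6 tick 1 v(2, 3): A4 above E4
  -> R3 @ bar 6 tick 2 v(2, 3): A4 above E4
  -> R3 @ bar 6 tick 3 v(2, 3): A4 above E4
  -> R8 @ bar 7 tick 0 v(0, 2): penult P8 not 3rd/6th
  -> R8 @ bar 7 tick 0 v(0, 3): penult P8 not 3rd/6th
  -> R1 @ bar 8 tick 0 v(2, 3): F4/F4 P1 -> G4/G4 P1 similar
  -> R6 @ bar 8 tick 3 v(0, 2): closes on m3
  -> R6 @ bar 8 tick 3 v(0, 3): closes on m3

(0, 0, R5, (0, 2))
(0, 0, R5, (0, 3))
(1, 0, R1, (0, 1))
(3, 0, R2, (0, 1))
(3, 0, R2, (0, 2))
(3, 0, R2, (1, 2))
(3, 0, R4, (0, 3))
(3, 0, R7, (2,))
(4, 0, R1, (0, 1))
(4, 0, R2, (0, 2))
(5, 0, R1, (0, 2))
(6, 0, R3, (2, 3))
(6, 0, R4, (0, 3))
(6, 1, R3, (2, 3))
(6, 2, R3, (2, 3))
(6, 3, R3, (2, 3))
(7, 0, R8, (0, 2))
(7, 0, R8, (0, 3))
(8, 0, R1, (2, 3))
(8, 3, R6, (0, 2))
(8, 3, R6, (0, 3))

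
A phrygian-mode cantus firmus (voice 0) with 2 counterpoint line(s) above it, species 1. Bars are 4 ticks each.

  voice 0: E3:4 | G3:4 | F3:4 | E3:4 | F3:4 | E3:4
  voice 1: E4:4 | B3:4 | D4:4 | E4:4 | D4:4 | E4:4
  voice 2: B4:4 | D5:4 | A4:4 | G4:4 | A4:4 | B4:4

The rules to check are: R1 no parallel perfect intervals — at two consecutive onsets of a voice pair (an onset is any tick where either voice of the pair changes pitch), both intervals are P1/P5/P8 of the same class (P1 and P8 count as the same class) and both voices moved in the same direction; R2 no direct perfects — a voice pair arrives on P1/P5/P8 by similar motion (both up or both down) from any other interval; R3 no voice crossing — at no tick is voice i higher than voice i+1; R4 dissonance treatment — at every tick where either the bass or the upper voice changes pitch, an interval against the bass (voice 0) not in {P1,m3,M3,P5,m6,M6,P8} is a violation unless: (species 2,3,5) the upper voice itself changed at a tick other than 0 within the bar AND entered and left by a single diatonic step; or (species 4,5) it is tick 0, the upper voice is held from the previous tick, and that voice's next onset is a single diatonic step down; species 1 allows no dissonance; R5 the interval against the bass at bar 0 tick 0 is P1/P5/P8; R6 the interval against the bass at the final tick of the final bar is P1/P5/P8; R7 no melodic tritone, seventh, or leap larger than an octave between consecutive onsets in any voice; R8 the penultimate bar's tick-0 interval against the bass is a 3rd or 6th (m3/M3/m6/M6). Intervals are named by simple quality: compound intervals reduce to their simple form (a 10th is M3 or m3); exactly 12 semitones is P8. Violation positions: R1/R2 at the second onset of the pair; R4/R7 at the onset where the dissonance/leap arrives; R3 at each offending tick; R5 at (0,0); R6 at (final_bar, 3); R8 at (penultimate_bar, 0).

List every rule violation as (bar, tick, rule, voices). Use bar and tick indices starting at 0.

bar 0: v0=E3 v1=E4 v2=B4 downbeat P5
bar 1: v0=G3 v1=B3 v2=D5 downbeat P5
bar 2: v0=F3 v1=D4 v2=A4 downbeat M3
bar 3: v0=E3 v1=E4 v2=G4 downbeat m3
bar 4: v0=F3 v1=D4 v2=A4 downbeat M3
bar 5: v0=E3 v1=E4 v2=B4 downbeat P5
  -> R1 @ bar 1 tick 0 v(0, 2): E3/B4 P5 -> G3/D5 P5 similar
  -> R1 @ bar 5 tick 0 v(1, 2): D4/A4 P5 -> E4/B4 P5 similar

(1, 0, R1, (0, 2))
(5, 0, R1, (1, 2))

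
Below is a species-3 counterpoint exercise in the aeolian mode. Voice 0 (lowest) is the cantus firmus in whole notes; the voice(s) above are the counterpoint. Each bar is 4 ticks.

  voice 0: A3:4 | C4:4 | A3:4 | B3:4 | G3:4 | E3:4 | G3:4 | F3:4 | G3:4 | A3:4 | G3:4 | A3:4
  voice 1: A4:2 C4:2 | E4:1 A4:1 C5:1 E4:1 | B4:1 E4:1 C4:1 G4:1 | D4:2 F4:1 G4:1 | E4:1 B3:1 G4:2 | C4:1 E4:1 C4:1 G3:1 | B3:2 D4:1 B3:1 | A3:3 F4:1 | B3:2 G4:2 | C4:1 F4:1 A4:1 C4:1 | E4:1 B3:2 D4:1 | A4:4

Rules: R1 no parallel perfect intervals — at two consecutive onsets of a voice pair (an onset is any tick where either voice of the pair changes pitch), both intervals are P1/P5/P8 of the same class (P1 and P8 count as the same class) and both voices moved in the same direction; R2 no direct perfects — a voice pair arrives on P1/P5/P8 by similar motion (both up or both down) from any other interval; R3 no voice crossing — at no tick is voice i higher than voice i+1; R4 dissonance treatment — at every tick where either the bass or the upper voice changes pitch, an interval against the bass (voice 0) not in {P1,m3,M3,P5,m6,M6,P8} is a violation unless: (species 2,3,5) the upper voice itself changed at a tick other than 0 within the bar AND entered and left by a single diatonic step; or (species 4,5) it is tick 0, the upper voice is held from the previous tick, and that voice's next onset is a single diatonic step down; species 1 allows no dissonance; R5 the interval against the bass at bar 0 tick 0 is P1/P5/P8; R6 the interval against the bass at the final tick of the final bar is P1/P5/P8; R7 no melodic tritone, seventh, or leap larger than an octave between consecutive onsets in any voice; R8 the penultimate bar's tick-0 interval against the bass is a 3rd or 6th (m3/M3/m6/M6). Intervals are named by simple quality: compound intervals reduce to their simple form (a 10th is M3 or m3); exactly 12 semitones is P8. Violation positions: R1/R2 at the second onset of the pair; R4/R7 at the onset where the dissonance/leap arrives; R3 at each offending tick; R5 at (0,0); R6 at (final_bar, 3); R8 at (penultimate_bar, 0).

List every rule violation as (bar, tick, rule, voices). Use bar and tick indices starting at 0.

bar 0: v0=A3 v1=A4 downbeat P8
bar 1: v0=C4 v1=E4 downbeat M3
bar 2: v0=A3 v1=B4 downbeat M2
bar 3: v0=B3 v1=D4 downbeat m3
bar 4: v0=G3 v1=E4 downbeat M6
bar 5: v0=E3 v1=C4 downbeat m6
bar 6: v0=G3 v1=B3 downbeat M3
bar 7: v0=F3 v1=A3 downbeat M3
bar 8: v0=G3 v1=B3 downbeat M3
bar 9: v0=A3 v1=C4 downbeat m3
bar 10: v0=G3 v1=E4 downbeat M6
bar 11: v0=A3 v1=A4 downbeat P8
  -> R4 @ bar 2 tick 0 v(0, 1): A3/B4 M2 untreated
  -> R4 @ bar 2 tick 3 v(0, 1): A3/G4 m7 untreated
  -> R4 @ bar 3 tick 2 v(0, 1): B3/F4 TT untreated
  -> R7 @ bar 8 tick 0 v(1,): F4->B3 leap 6st
  -> R2 @ bar 11 tick 0 v(0, 1): G3/D4 P5 -> A3/A4 P8 similar

(2, 0, R4, (0, 1))
(2, 3, R4, (0, 1))
(3, 2, R4, (0, 1))
(8, 0, R7, (1,))
(11, 0, R2, (0, 1))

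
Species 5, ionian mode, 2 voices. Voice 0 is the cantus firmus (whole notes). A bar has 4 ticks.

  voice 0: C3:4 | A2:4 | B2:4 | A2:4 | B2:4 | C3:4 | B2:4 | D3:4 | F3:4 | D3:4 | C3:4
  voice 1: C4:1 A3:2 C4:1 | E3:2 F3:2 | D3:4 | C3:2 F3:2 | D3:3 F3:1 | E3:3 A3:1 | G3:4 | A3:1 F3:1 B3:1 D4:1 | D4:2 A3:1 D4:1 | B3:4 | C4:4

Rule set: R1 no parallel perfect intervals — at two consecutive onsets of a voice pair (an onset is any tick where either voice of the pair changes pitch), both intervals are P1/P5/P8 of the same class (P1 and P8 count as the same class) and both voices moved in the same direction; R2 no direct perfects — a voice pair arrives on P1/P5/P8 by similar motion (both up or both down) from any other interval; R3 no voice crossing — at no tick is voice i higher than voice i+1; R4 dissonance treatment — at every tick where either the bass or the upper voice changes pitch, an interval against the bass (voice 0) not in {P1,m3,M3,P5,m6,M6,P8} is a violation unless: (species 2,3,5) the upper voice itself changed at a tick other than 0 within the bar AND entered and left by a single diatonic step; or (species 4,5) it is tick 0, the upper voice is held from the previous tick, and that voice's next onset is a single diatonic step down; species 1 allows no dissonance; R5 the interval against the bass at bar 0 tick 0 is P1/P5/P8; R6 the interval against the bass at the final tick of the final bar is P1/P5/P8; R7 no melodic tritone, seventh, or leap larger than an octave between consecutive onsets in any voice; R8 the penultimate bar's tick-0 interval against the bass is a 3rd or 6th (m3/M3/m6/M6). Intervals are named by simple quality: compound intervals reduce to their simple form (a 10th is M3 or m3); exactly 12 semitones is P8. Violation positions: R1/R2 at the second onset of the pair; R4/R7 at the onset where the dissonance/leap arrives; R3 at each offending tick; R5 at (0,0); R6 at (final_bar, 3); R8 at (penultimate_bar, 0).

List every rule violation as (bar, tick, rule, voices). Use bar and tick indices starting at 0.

bar 0: v0=C3 v1=C4 downbeat P8
bar 1: v0=A2 v1=E3 downbeat P5
bar 2: v0=B2 v1=D3 downbeat m3
bar 3: v0=A2 v1=C3 downbeat m3
bar 4: v0=B2 v1=D3 downbeat m3
bar 5: v0=C3 v1=E3 downbeat M3
bar 6: v0=B2 v1=G3 downbeat m6
bar 7: v0=D3 v1=A3 downbeat P5
bar 8: v0=F3 v1=D4 downbeat M6
bar 9: v0=D3 v1=B3 downbeat M6
bar 10: v0=C3 v1=C4 downbeat P8
  -> R2 @ bar 1 tick 0 v(0, 1): C3/C4 P8 -> A2/E3 P5 similar
  -> R4 @ bar 4 tick 3 v(0, 1): B2/F3 TT untreated
  -> R2 @ bar 7 tick 0 v(0, 1): B2/G3 m6 -> D3/A3 P5 similar
  -> R7 @ bar 7 tick 2 v(1,): F3->B3 leap 6st

(1, 0, R2, (0, 1))
(4, 3, R4, (0, 1))
(7, 0, R2, (0, 1))
(7, 2, R7, (1,))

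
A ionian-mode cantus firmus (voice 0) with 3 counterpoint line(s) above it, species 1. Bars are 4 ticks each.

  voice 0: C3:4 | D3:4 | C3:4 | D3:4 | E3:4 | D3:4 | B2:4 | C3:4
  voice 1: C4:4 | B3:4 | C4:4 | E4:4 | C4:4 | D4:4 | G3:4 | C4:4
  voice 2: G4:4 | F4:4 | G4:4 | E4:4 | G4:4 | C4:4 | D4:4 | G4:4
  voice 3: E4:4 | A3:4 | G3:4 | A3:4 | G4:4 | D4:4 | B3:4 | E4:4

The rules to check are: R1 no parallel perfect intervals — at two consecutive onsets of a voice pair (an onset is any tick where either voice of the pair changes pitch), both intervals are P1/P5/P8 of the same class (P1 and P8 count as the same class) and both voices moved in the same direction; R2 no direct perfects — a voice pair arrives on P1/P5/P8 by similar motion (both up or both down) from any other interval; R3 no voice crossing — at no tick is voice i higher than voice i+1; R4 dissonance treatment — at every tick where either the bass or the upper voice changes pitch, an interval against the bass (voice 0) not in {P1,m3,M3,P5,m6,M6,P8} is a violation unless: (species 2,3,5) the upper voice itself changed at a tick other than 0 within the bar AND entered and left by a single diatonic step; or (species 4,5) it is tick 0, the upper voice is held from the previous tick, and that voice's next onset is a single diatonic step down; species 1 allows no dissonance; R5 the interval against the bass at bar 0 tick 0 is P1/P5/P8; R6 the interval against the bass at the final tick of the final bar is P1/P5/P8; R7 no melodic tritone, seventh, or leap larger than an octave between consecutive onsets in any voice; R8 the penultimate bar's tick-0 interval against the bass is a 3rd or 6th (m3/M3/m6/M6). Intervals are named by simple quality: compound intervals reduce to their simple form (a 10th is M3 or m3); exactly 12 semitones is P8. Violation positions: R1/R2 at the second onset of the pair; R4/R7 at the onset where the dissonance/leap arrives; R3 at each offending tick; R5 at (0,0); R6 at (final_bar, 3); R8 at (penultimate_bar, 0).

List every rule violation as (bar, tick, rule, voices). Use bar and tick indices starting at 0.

(0, 0, R3, (2, 3))
(0, 0, R5, (0, 3))
(0, 1, R3, (2, 3))
(0, 2, R3, (2, 3))
(0, 3, R3, (2, 3))
(1, 0, R3, (2, 3))
(1, 1, R3, (2, 3))
(1, 2, R3, (2, 3))
(1, 3, R3, (2, 3))
(2, 0, R1, (0, 3))
(2, 0, R2, (1, 2))
(2, 0, R3, (2, 3))
(2, 1, R3, (2, 3))
(2, 2, R3, (2, 3))
(2, 3, R3, (2, 3))
(3, 0, R1, (0, 3))
(3, 0, R2, (1, 3))
(3, 0, R3, (2, 3))
(3, 0, R4, (0, 1))
(3, 0, R4, (0, 2))
(3, 1, R3, (2, 3))
(3, 2, R3, (2, 3))
(3, 3, R3, (2, 3))
(4, 0, R2, (2, 3))
(4, 0, R7, (3,))
(5, 0, R2, (0, 3))
(5, 0, R3, (1, 2))
(5, 0, R4, (0, 2))
(5, 1, R3, (1, 2))
(5, 2, R3, (1, 2))
(5, 3, R3, (1, 2))
(6, 0, R1, (0, 3))
(6, 0, R3, (2, 3))
(6, 0, R8, (0, 3))
(6, 1, R3, (2, 3))
(6, 2, R3, (2, 3))
(6, 3, R3, (2, 3))
(7, 0, R1, (1, 2))
(7, 0, R2, (0, 1))
(7, 0, R2, (0, 2))
(7, 0, R3, (2, 3))
(7, 1, R3, (2, 3))
(7, 2, R3, (2, 3))
(7, 3, R3, (2, 3))
(7, 3, R6, (0, 3))

bar 0: v0=C3 v1=C4 v2=G4 v3=E4 downbeat M3
bar 1: v0=D3 v1=B3 v2=F4 v3=A3 downbeat P5
bar 2: v0=C3 v1=C4 v2=G4 v3=G3 downbeat P5
bar 3: v0=D3 v1=E4 v2=E4 v3=A3 downbeat P5
bar 4: v0=E3 v1=C4 v2=G4 v3=G4 downbeat m3
bar 5: v0=D3 v1=D4 v2=C4 v3=D4 downbeat P8
bar 6: v0=B2 v1=G3 v2=D4 v3=B3 downbeat P8
bar 7: v0=C3 v1=C4 v2=G4 v3=E4 downbeat M3
  -> R3 @ bar 0 tick 0 v(2, 3): G4 above E4
  -> R5 @ bar 0 tick 0 v(0, 3): opens on M3
  -> R3 @ bar 0 tick 1 v(2, 3): G4 above E4
  -> R3 @ bar 0 tick 2 v(2, 3): G4 above E4
  -> R3 @ bar 0 tick 3 v(2, 3): G4 above E4
  -> R3 @ bar 1 tick 0 v(2, 3): F4 above A3
  -> R3 @ bar 1 tick 1 v(2, 3): F4 above A3
  -> R3 @ bar 1 tick 2 v(2, 3): F4 above A3
  -> R3 @ bar 1 tick 3 v(2, 3): F4 above A3
  -> R1 @ bar 2 tick 0 v(0, 3): D3/A3 P5 -> C3/G3 P5 similar
  -> R2 @ bar 2 tick 0 v(1, 2): B3/F4 TT -> C4/G4 P5 similar
  -> R3 @ bar 2 tick 0 v(2, 3): G4 above G3
  -> R3 @ bar 2 tick 1 v(2, 3): G4 above G3
  -> R3 @ bar 2 tick 2 v(2, 3): G4 above G3
  -> R3 @ bar 2 tick 3 v(2, 3): G4 above G3
  -> R1 @ bar 3 tick 0 v(0, 3): C3/G3 P5 -> D3/A3 P5 similar
  -> R2 @ bar 3 tick 0 v(1, 3): C4/G3 P4 -> E4/A3 P5 similar
  -> R3 @ bar 3 tick 0 v(2, 3): E4 above A3
  -> R4 @ bar 3 tick 0 v(0, 1): D3/E4 M2 untreated
  -> R4 @ bar 3 tick 0 v(0, 2): D3/E4 M2 untreated
  -> R3 @ bar 3 tick 1 v(2, 3): E4 above A3
  -> R3 @ bar 3 tick 2 v(2, 3): E4 above A3
  -> R3 @ bar 3 tick 3 v(2, 3): E4 above A3
  -> R2 @ bar 4 tick 0 v(2, 3): E4/A3 P5 -> G4/G4 P1 similar
  -> R7 @ bar 4 tick 0 v(3,): A3->G4 leap 10st
  -> R2 @ bar 5 tick 0 v(0, 3): E3/G4 m3 -> D3/D4 P8 similar
  -> R3 @ bar 5 tick 0 v(1, 2): D4 above C4
  -> R4 @ bar 5 tick 0 v(0, 2): D3/C4 m7 untreated
  -> R3 @ bar 5 tick 1 v(1, 2): D4 above C4
  -> R3 @ bar 5 tick 2 v(1, 2): D4 above C4
  -> R3 @ bar 5 tick 3 v(1, 2): D4 above C4
  -> R1 @ bar 6 tick 0 v(0, 3): D3/D4 P8 -> B2/B3 P8 similar
  -> R3 @ bar 6 tick 0 v(2, 3): D4 above B3
  -> R8 @ bar 6 tick 0 v(0, 3): penult P8 not 3rd/6th
  -> R3 @ bar 6 tick 1 v(2, 3): D4 above B3
  -> R3 @ bar 6 tick 2 v(2, 3): D4 above B3
  -> R3 @ bar 6 tick 3 v(2, 3): D4 above B3
  -> R1 @ bar 7 tick 0 v(1, 2): G3/D4 P5 -> C4/G4 P5 similar
  -> R2 @ bar 7 tick 0 v(0, 1): B2/G3 m6 -> C3/C4 P8 similar
  -> R2 @ bar 7 tick 0 v(0, 2): B2/D4 m3 -> C3/G4 P5 similar
  -> R3 @ bar 7 tick 0 v(2, 3): G4 above E4
  -> R3 @ bar 7 tick 1 v(2, 3): G4 above E4
  -> R3 @ bar 7 tick 2 v(2, 3): G4 above E4
  -> R3 @ bar 7 tick 3 v(2, 3): G4 above E4
  -> R6 @ bar 7 tick 3 v(0, 3): closes on M3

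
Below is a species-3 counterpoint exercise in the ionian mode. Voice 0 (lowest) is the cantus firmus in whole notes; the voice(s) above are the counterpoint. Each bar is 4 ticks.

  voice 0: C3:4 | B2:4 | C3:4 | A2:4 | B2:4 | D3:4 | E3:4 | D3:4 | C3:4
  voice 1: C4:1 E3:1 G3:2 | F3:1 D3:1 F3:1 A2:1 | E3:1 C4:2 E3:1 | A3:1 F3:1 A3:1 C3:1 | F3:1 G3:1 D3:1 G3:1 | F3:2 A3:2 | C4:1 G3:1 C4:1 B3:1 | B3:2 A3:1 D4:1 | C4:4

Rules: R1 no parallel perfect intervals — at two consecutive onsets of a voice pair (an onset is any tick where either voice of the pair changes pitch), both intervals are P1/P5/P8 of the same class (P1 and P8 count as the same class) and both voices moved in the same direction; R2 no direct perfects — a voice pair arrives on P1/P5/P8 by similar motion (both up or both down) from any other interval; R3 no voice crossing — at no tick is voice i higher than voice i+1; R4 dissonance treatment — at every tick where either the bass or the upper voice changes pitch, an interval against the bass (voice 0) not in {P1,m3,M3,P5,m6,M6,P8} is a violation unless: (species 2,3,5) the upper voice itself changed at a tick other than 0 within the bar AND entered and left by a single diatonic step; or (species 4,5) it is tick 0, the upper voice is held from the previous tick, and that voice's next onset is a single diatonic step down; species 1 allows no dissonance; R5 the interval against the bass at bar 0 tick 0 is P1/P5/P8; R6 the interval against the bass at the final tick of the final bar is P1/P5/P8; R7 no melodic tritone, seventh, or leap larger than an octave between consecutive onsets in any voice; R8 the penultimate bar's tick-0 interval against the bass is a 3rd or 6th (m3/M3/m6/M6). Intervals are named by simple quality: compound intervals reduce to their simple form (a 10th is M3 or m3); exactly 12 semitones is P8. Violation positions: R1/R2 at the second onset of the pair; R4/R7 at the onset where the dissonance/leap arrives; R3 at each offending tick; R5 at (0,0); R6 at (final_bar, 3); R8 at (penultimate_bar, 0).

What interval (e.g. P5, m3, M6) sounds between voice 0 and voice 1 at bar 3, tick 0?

P8

voice 0=A2 voice 1=A3 -> P8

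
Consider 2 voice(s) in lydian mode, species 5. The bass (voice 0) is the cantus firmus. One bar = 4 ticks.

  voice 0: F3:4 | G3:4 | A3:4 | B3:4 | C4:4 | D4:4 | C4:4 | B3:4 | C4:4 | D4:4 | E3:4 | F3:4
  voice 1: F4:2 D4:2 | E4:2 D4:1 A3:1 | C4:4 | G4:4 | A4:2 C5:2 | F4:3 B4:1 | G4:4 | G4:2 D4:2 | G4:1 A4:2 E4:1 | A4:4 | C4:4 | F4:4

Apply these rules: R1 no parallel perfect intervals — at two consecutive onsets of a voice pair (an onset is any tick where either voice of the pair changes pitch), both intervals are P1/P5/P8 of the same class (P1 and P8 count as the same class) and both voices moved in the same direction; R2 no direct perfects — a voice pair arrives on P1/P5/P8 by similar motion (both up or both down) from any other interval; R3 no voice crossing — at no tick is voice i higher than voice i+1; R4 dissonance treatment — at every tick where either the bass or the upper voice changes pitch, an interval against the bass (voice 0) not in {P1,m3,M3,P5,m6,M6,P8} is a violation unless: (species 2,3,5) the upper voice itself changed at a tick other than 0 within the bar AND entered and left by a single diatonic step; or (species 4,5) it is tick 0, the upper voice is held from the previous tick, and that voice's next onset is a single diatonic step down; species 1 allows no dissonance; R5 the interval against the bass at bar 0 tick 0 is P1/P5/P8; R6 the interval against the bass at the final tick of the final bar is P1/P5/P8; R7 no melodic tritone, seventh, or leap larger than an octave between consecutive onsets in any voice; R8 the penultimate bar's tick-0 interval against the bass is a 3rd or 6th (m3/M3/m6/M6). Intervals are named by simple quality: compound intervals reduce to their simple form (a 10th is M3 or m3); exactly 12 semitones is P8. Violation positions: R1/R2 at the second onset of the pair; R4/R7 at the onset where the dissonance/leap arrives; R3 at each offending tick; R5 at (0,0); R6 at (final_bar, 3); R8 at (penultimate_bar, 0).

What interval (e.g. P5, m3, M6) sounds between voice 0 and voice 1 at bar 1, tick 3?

voice 0=G3 voice 1=A3 -> M2

M2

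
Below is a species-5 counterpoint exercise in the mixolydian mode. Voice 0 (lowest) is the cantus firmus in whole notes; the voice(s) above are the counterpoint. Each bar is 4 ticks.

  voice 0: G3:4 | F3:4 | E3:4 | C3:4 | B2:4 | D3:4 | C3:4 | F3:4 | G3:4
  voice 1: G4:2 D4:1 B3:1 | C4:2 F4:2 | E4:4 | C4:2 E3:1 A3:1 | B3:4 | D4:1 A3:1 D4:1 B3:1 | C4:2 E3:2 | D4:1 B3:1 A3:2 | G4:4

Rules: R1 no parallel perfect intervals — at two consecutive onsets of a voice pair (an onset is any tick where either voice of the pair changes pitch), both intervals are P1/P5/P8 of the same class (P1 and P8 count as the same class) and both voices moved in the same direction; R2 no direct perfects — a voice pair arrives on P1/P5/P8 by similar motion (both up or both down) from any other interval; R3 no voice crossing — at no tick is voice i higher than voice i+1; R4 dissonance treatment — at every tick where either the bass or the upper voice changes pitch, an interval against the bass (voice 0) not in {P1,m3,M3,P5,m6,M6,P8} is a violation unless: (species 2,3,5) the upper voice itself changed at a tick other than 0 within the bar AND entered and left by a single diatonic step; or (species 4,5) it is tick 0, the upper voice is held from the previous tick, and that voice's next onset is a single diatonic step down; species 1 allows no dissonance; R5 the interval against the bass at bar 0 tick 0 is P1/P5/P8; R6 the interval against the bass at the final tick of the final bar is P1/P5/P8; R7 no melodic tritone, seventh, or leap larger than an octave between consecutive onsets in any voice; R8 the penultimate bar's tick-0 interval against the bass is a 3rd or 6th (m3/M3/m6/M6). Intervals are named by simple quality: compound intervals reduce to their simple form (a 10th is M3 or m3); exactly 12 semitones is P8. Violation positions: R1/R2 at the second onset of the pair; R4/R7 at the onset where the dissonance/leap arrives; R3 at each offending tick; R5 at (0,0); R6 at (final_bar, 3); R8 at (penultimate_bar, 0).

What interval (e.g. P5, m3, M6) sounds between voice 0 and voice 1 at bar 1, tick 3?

voice 0=F3 voice 1=F4 -> P8

P8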